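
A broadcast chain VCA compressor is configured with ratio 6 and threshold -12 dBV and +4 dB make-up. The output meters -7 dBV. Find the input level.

Stripping the +4 dB make-up gives -11 dBV at the gain stage.
Post-compression overshoot = -11 − (-12) = 1 dB.
Before 6:1 compression the overshoot was 1 × 6 = 6 dB, so input = -12 + 6 = -6 dBV.

-6 dBV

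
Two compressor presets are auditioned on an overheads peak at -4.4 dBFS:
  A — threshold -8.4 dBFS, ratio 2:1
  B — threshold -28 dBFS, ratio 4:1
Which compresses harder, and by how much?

A: overshoot 4 dB → output overshoot 2 dB → GR 2 dB.
B: overshoot 23.6 dB → output overshoot 5.9 dB → GR 17.7 dB.
B reduces 15.7 dB more.

B, by 15.7 dB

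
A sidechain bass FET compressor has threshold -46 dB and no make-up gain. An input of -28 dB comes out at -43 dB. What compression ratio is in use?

Input overshoot = -28 − (-46) = 18 dB; output overshoot = -43 − (-46) = 3 dB.
Ratio = 18 / 3 = 6.

6:1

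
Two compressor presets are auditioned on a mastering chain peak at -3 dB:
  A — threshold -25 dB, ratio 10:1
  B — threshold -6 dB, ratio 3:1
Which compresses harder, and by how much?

A, by 17.8 dB

A: GR = 22 − 22/10 = 19.8 dB.
B: GR = 3 − 3/3 = 2 dB.
A applies 17.8 dB more gain reduction.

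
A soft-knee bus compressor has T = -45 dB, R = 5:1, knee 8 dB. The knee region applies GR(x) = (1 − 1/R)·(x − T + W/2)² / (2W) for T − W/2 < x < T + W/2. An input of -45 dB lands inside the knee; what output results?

-45.8 dB

x − T + W/2 = -45 − (-45) + 4 = 4.
GR = (1 − 1/5) × 4² / 16 = 0.8 × 16 / 16 = 0.8 dB.
Output = -45 − 0.8 = -45.8 dB.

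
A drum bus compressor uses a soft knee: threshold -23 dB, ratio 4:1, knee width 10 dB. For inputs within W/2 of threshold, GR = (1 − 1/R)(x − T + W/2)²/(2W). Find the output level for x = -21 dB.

x − T + W/2 = -21 − (-23) + 5 = 7.
GR = (1 − 1/4) × 7² / 20 = 0.75 × 49 / 20 = 1.8375 dB.
Output = -21 − 1.8375 = -22.8375 dB.

-22.8375 dB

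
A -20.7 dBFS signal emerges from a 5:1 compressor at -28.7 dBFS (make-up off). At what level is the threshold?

-30.7 dBFS

Gain reduction = -20.7 − (-28.7) = 8 dB; output overshoot = GR / (R − 1) = 8 / 4 = 2 dB.
Threshold = output − output overshoot = -28.7 − 2 = -30.7 dBFS.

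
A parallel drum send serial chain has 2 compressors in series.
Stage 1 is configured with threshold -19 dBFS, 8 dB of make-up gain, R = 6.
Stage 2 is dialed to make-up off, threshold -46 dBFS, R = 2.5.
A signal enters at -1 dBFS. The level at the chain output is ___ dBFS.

Stage 1: -1 dBFS is 18 dB over -19 dBFS; at 6:1 that becomes 3 dB over, giving -16 dBFS; +8 dB make-up → -8 dBFS.
Stage 2: -8 dBFS is 38 dB over -46 dBFS; at 2.5:1 that becomes 15.2 dB over, giving -30.8 dBFS.

-30.8 dBFS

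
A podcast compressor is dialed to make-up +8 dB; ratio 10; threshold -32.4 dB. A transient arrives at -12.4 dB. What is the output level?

The input is 20 dB above the -32.4 dB threshold.
10:1 compression reduces that to 20/10 = 2 dB over.
That puts the output at -30.4 dB; make-up adds 8 dB, giving -22.4 dB.

-22.4 dB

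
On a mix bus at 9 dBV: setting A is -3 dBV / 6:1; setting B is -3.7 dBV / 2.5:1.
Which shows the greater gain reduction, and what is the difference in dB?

A: overshoot 12 dB → output overshoot 2 dB → GR 10 dB.
B: overshoot 12.7 dB → output overshoot 5.08 dB → GR 7.62 dB.
A applies 2.38 dB more gain reduction.

A, by 2.38 dB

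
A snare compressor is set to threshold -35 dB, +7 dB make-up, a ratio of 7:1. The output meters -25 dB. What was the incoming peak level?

-14 dB

Before make-up, the level was -25 − 7 = -32 dB.
The compressed level sits -32 − (-35) = 3 dB over threshold.
Before 7:1 compression the overshoot was 3 × 7 = 21 dB, so input = -35 + 21 = -14 dB.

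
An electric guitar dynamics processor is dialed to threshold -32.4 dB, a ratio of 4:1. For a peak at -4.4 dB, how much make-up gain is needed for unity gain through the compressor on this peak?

Without make-up, output = threshold + overshoot/4 = -32.4 + 7 = -25.4 dB.
Gap to target: 21 dB.

21 dB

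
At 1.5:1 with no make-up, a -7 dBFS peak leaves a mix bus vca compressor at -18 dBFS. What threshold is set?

Let T be the threshold. Output overshoot = (input overshoot)/R, so -18 − T = (-7 − T)/1.5.
1.5·(-18 − T) = -7 − T → 0.5·T = -27 − (-7) = -20.
T = -20/0.5 = -40 dBFS.

-40 dBFS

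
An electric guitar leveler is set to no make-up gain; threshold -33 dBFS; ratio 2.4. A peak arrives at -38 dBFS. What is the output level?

-38 dBFS

-38 dBFS is 5 dB below the -33 dBFS threshold, so no gain reduction is applied.
Output = input = -38 dBFS.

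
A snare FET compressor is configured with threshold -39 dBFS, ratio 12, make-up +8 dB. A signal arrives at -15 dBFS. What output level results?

-29 dBFS

-15 dBFS sits 24 dB over threshold.
12:1 compression reduces that to 24/12 = 2 dB over.
So the level is -39 + 2 = -37 dBFS; make-up adds 8 dB, giving -29 dBFS.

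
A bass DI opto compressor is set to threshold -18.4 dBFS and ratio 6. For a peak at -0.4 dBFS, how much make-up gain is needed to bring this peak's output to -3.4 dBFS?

12 dB

Overshoot 18 dB → 18/6 = 3 dB after compression, so the compressed level is -18.4 + 3 = -15.4 dBFS.
Make-up = target − compressed = -3.4 − (-15.4) = 12 dB.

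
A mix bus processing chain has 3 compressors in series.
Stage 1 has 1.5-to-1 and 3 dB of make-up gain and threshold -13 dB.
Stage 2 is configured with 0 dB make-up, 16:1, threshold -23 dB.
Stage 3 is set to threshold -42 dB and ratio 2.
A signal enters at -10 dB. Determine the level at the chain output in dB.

Stage 1: overshoot 3 dB → 3/1.5 = 2 dB → -11 dB; +3 dB make-up → -8 dB.
Stage 2: 15 dB above -23 dB, reduced 16:1 to 0.9375 dB above → -22.0625 dB.
Stage 3: 19.9375 dB above -42 dB, reduced 2:1 to 9.96875 dB above → -32.03125 dB.

-32.03125 dB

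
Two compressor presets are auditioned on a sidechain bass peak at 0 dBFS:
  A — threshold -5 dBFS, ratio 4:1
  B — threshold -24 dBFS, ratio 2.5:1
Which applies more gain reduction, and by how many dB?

A: 5 dB over, compressed to 1.25 dB over, so 3.75 dB of GR.
B: 24 dB over, compressed to 9.6 dB over, so 14.4 dB of GR.
B applies 10.65 dB more gain reduction.

B, by 10.65 dB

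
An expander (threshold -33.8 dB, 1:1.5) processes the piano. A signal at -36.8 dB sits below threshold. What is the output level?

-38.3 dB

Below threshold, a 1:1.5 expander applies gain = (1.5−1)×(T − x) of attenuation.
(1.5−1) × 3 = 1.5 dB, so output = -36.8 − 1.5 = -38.3 dB.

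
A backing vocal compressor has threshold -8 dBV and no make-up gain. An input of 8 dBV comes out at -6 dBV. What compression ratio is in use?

8:1

Input overshoot = 8 − (-8) = 16 dB; output overshoot = -6 − (-8) = 2 dB.
Ratio = 16 / 2 = 8.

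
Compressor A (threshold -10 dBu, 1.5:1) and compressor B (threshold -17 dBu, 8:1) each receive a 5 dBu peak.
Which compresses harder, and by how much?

B, by 14.25 dB

A: 15 dB over, compressed to 10 dB over, so 5 dB of GR.
B: 22 dB over, compressed to 2.75 dB over, so 19.25 dB of GR.
B reduces 14.25 dB more.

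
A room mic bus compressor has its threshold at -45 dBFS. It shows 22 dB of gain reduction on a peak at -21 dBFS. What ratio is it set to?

12:1

Input overshoot = -21 − (-45) = 24 dB.
Output overshoot = 24 − 22 = 2 dB.
Ratio = input overshoot / output overshoot = 24 / 2 = 12.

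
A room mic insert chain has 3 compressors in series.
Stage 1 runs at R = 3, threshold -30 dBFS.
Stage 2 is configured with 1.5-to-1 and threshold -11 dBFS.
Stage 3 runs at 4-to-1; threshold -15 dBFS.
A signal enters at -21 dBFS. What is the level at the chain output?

-27 dBFS

Stage 1: -21 dBFS is 9 dB over -30 dBFS; at 3:1 that becomes 3 dB over, giving -27 dBFS.
Stage 2: below threshold (-27 ≤ -11); passes unchanged; output -27 dBFS.
Stage 3: below threshold (-27 ≤ -15); passes unchanged; output -27 dBFS.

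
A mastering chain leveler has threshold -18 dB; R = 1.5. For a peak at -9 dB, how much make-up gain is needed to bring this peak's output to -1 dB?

11 dB

The peak compresses to -18 + 9/1.5 = -12 dB.
To reach -1 dB requires -1 − (-12) = 11 dB of make-up.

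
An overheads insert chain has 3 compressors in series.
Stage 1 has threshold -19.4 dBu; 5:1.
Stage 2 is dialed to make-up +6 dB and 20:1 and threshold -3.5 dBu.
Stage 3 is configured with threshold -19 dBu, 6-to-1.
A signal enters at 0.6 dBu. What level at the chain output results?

Stage 1: overshoot 20 dB → 20/5 = 4 dB → -15.4 dBu.
Stage 2: below threshold (-15.4 ≤ -3.5); passes unchanged; make-up brings it to -9.4 dBu.
Stage 3: -9.4 dBu is 9.6 dB over -19 dBu; at 6:1 that becomes 1.6 dB over, giving -17.4 dBu.

-17.4 dBu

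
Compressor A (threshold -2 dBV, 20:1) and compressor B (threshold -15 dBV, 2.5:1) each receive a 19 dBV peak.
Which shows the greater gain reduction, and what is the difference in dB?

B, by 0.45 dB

A: GR = 21 − 21/20 = 19.95 dB.
B: GR = 34 − 34/2.5 = 20.4 dB.
B reduces 0.45 dB more.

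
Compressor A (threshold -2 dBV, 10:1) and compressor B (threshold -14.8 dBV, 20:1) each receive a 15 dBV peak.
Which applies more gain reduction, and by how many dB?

A: GR = 17 − 17/10 = 15.3 dB.
B: GR = 29.8 − 29.8/20 = 28.31 dB.
B reduces 13.01 dB more.

B, by 13.01 dB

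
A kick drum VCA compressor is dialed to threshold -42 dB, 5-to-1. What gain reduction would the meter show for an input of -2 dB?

The signal is 40 dB above threshold.
After 5:1 compression the overshoot becomes 40/5 = 8 dB.
So the signal is attenuated by 40 − 8 = 32 dB.

32 dB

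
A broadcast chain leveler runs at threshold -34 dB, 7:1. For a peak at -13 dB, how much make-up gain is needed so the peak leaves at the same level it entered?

Without make-up, output = threshold + overshoot/7 = -34 + 3 = -31 dB.
Gap to target: 18 dB.

18 dB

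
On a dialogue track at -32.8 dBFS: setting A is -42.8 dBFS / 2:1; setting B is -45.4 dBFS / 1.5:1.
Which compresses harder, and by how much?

A, by 0.8 dB

A: GR = 10 − 10/2 = 5 dB.
B: GR = 12.6 − 12.6/1.5 = 4.2 dB.
A reduces 0.8 dB more.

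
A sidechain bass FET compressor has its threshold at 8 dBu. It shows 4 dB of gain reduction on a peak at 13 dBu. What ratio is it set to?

Input overshoot = 13 − 8 = 5 dB.
Output overshoot = 5 − 4 = 1 dB.
Ratio = input overshoot / output overshoot = 5 / 1 = 5.

5:1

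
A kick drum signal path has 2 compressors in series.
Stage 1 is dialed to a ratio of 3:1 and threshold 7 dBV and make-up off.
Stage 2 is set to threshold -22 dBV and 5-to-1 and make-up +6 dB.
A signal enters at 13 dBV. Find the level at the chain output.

-9.8 dBV

Stage 1: 6 dB above 7 dBV, reduced 3:1 to 2 dB above → 9 dBV.
Stage 2: 9 dBV is 31 dB over -22 dBV; at 5:1 that becomes 6.2 dB over, giving -15.8 dBV; +6 dB make-up → -9.8 dBV.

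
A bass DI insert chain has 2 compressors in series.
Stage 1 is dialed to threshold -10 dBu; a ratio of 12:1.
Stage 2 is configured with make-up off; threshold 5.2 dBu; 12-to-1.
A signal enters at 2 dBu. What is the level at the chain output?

Stage 1: 12 dB above -10 dBu, reduced 12:1 to 1 dB above → -9 dBu.
Stage 2: below threshold (-9 ≤ 5.2); passes unchanged; output -9 dBu.

-9 dBu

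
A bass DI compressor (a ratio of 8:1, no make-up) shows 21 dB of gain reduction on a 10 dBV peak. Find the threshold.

-14 dBV

Gain reduction = 10 − (-11) = 21 dB; output overshoot = GR / (R − 1) = 21 / 7 = 3 dB.
Threshold = output − output overshoot = -11 − 3 = -14 dBV.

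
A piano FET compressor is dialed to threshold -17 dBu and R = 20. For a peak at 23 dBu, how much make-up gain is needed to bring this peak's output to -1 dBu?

Overshoot 40 dB → 40/20 = 2 dB after compression, so the compressed level is -17 + 2 = -15 dBu.
Make-up = target − compressed = -1 − (-15) = 14 dB.

14 dB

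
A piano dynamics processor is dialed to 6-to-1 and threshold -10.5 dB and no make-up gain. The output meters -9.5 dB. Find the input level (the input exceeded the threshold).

Post-compression overshoot = -9.5 − (-10.5) = 1 dB.
Before 6:1 compression the overshoot was 1 × 6 = 6 dB, so input = -10.5 + 6 = -4.5 dB.

-4.5 dB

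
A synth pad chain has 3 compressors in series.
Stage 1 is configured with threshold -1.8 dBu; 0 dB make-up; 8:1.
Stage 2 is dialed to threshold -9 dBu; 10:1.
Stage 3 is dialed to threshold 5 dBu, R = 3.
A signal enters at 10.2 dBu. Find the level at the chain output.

-8.13 dBu

Stage 1: overshoot 12 dB → 12/8 = 1.5 dB → -0.3 dBu.
Stage 2: overshoot 8.7 dB → 8.7/10 = 0.87 dB → -8.13 dBu.
Stage 3: below threshold (-8.13 ≤ 5); passes unchanged; output -8.13 dBu.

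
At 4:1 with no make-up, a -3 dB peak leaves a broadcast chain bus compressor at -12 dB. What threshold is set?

Input is 12 dB above T (since output overshoot × R = input overshoot: (-12 − T)·4 = -3 − T gives T = -15 dB).
Check: -15 + (-3 − (-15))/4 = -15 + 3 = -12 dB. ✓

-15 dB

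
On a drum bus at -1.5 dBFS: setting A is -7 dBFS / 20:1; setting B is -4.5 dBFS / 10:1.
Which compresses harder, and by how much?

A, by 2.525 dB

A: 5.5 dB over, compressed to 0.275 dB over, so 5.225 dB of GR.
B: 3 dB over, compressed to 0.3 dB over, so 2.7 dB of GR.
A applies 2.525 dB more gain reduction.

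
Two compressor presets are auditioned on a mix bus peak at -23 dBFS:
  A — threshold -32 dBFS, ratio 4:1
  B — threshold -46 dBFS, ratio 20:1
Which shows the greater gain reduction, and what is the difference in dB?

A: 9 dB over, compressed to 2.25 dB over, so 6.75 dB of GR.
B: 23 dB over, compressed to 1.15 dB over, so 21.85 dB of GR.
Difference: 15.1 dB in favour of B.

B, by 15.1 dB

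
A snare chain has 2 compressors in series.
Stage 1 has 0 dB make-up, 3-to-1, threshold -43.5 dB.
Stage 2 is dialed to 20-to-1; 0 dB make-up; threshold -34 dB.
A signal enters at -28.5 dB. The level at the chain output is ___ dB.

Stage 1: -28.5 dB is 15 dB over -43.5 dB; at 3:1 that becomes 5 dB over, giving -38.5 dB.
Stage 2: -38.5 dB is at or below the -34 dB threshold — no compression; output -38.5 dB.

-38.5 dB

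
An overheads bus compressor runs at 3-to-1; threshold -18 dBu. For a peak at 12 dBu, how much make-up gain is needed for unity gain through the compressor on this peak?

20 dB

The peak compresses to -18 + 30/3 = -8 dBu.
To reach 12 dBu requires 12 − (-8) = 20 dB of make-up.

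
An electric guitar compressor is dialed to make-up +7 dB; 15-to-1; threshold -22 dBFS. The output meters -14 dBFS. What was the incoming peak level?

Remove make-up: -14 − 7 = -21 dBFS.
That's 1 dB above the -22 dBFS threshold.
Input overshoot = R × output overshoot = 15 dB → input = -22 + 15 = -7 dBFS.

-7 dBFS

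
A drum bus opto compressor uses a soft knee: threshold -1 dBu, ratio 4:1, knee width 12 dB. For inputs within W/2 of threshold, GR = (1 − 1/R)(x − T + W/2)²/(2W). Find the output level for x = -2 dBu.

-2.78125 dBu

x − T + W/2 = -2 − (-1) + 6 = 5.
GR = (1 − 1/4) × 5² / 24 = 0.75 × 25 / 24 = 0.78125 dB.
Output = -2 − 0.78125 = -2.78125 dBu.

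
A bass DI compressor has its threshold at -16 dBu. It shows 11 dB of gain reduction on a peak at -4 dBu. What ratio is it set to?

Input overshoot = -4 − (-16) = 12 dB.
Output overshoot = 12 − 11 = 1 dB.
Ratio = input overshoot / output overshoot = 12 / 1 = 12.

12:1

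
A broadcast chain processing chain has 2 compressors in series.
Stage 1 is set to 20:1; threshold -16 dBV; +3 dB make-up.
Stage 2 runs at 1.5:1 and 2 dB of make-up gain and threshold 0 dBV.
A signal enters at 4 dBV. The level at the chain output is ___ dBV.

-10 dBV

Stage 1: 20 dB above -16 dBV, reduced 20:1 to 1 dB above → -15 dBV; +3 dB make-up → -12 dBV.
Stage 2: -12 dBV ≤ 0 dBV, so stage 2 doesn't engage; make-up brings it to -10 dBV.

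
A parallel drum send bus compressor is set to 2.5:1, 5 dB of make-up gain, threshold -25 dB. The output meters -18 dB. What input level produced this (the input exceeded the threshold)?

Remove make-up: -18 − 5 = -23 dB.
That's 2 dB above the -25 dB threshold.
Before 2.5:1 compression the overshoot was 2 × 2.5 = 5 dB, so input = -25 + 5 = -20 dB.

-20 dB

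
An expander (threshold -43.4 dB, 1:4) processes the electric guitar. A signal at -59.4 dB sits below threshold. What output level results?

-107.4 dB

Below threshold, a 1:4 expander applies gain = (4−1)×(T − x) of attenuation.
(4−1) × 16 = 48 dB, so output = -59.4 − 48 = -107.4 dB.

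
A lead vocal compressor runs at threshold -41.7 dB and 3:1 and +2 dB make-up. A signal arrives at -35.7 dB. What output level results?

-35.7 dB sits 6 dB over threshold.
At 3:1 the overshoot is divided by 3, leaving 2 dB above threshold.
So the level is -41.7 + 2 = -39.7 dB; make-up adds 2 dB, giving -37.7 dB.

-37.7 dB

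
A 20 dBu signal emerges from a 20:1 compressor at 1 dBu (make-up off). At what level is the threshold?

Input is 20 dB above T (since output overshoot × R = input overshoot: (1 − T)·20 = 20 − T gives T = 0 dBu).
Check: 0 + (20 − 0)/20 = 0 + 1 = 1 dBu. ✓

0 dBu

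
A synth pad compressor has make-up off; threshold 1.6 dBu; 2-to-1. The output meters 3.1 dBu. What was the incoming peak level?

That's 1.5 dB above the 1.6 dBu threshold.
Input overshoot = R × output overshoot = 3 dB → input = 1.6 + 3 = 4.6 dBu.

4.6 dBu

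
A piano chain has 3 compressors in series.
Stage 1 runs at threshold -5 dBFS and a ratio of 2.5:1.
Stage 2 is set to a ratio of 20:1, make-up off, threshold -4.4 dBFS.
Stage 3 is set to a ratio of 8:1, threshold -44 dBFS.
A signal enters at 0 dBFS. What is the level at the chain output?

Stage 1: 0 dBFS is 5 dB over -5 dBFS; at 2.5:1 that becomes 2 dB over, giving -3 dBFS.
Stage 2: 1.4 dB above -4.4 dBFS, reduced 20:1 to 0.07 dB above → -4.33 dBFS.
Stage 3: 39.67 dB above -44 dBFS, reduced 8:1 to 4.95875 dB above → -39.04125 dBFS.

-39.04125 dBFS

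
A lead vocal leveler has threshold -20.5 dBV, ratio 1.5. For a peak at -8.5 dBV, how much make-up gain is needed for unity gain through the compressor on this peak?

Without make-up, output = threshold + overshoot/1.5 = -20.5 + 8 = -12.5 dBV.
Gap to target: 4 dB.

4 dB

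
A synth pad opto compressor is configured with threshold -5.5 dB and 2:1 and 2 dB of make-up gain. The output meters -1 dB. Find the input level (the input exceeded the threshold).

Before make-up, the level was -1 − 2 = -3 dB.
Post-compression overshoot = -3 − (-5.5) = 2.5 dB.
Undo the ratio: input overshoot = 2.5 × 2 = 5 dB, giving input = -0.5 dB.

-0.5 dB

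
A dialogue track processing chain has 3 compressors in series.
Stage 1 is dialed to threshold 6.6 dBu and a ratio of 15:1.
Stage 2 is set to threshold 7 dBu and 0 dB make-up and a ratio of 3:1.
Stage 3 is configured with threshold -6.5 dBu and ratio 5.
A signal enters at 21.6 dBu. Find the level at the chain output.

Stage 1: 21.6 dBu is 15 dB over 6.6 dBu; at 15:1 that becomes 1 dB over, giving 7.6 dBu.
Stage 2: overshoot 0.6 dB → 0.6/3 = 0.2 dB → 7.2 dBu.
Stage 3: overshoot 13.7 dB → 13.7/5 = 2.74 dB → -3.76 dBu.

-3.76 dBu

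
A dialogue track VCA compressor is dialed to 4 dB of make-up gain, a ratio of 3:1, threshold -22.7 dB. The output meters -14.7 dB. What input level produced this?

-10.7 dB

Stripping the +4 dB make-up gives -18.7 dB at the gain stage.
The compressed level sits -18.7 − (-22.7) = 4 dB over threshold.
Input overshoot = R × output overshoot = 12 dB → input = -22.7 + 12 = -10.7 dB.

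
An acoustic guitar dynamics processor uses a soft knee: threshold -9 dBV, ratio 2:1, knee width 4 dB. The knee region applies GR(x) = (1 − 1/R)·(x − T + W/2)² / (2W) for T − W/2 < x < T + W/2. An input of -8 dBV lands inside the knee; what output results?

-8.5625 dBV

x − T + W/2 = -8 − (-9) + 2 = 3.
GR = (1 − 1/2) × 3² / 8 = 0.5 × 9 / 8 = 0.5625 dB.
Output = -8 − 0.5625 = -8.5625 dBV.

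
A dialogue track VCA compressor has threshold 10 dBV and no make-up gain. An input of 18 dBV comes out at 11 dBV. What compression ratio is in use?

8:1

Input overshoot = 18 − 10 = 8 dB; output overshoot = 11 − 10 = 1 dB.
Ratio = 8 / 1 = 8.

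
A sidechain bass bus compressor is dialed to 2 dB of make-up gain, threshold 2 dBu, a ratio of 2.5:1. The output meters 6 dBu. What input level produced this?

7 dBu

Before make-up, the level was 6 − 2 = 4 dBu.
That's 2 dB above the 2 dBu threshold.
Input overshoot = R × output overshoot = 5 dB → input = 2 + 5 = 7 dBu.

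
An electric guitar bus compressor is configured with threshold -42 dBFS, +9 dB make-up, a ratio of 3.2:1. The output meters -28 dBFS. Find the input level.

Before make-up, the level was -28 − 9 = -37 dBFS.
Post-compression overshoot = -37 − (-42) = 5 dB.
Before 3.2:1 compression the overshoot was 5 × 3.2 = 16 dB, so input = -42 + 16 = -26 dBFS.

-26 dBFS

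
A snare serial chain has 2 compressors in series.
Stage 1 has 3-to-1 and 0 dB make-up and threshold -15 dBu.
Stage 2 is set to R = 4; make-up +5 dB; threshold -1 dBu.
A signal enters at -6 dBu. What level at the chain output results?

Stage 1: overshoot 9 dB → 9/3 = 3 dB → -12 dBu.
Stage 2: below threshold (-12 ≤ -1); passes unchanged; make-up brings it to -7 dBu.

-7 dBu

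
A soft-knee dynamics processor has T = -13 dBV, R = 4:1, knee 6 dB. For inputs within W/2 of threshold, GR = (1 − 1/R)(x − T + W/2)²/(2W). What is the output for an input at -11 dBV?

-12.5625 dBV

x − T + W/2 = -11 − (-13) + 3 = 5.
GR = (1 − 1/4) × 5² / 12 = 0.75 × 25 / 12 = 1.5625 dB.
Output = -11 − 1.5625 = -12.5625 dBV.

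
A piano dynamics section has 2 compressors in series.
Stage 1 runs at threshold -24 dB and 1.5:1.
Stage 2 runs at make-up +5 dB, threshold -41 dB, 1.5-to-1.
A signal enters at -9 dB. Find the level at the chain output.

Stage 1: overshoot 15 dB → 15/1.5 = 10 dB → -14 dB.
Stage 2: overshoot 27 dB → 27/1.5 = 18 dB → -23 dB; +5 dB make-up → -18 dB.

-18 dB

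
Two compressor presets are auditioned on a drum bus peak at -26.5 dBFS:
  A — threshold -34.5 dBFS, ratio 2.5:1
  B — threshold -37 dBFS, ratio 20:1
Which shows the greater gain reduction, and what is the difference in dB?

B, by 5.175 dB

A: 8 dB over, compressed to 3.2 dB over, so 4.8 dB of GR.
B: 10.5 dB over, compressed to 0.525 dB over, so 9.975 dB of GR.
Difference: 5.175 dB in favour of B.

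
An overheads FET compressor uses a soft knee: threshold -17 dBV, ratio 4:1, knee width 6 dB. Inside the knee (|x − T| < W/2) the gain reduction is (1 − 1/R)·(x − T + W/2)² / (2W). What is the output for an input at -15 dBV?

x − T + W/2 = -15 − (-17) + 3 = 5.
GR = (1 − 1/4) × 5² / 12 = 0.75 × 25 / 12 = 1.5625 dB.
Output = -15 − 1.5625 = -16.5625 dBV.

-16.5625 dBV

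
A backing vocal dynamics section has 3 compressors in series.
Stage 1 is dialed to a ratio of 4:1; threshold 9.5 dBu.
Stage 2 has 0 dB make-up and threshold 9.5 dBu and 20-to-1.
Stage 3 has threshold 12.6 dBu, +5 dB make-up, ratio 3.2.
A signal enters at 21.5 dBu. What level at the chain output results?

Stage 1: 21.5 dBu is 12 dB over 9.5 dBu; at 4:1 that becomes 3 dB over, giving 12.5 dBu.
Stage 2: overshoot 3 dB → 3/20 = 0.15 dB → 9.65 dBu.
Stage 3: below threshold (9.65 ≤ 12.6); passes unchanged; make-up brings it to 14.65 dBu.

14.65 dBu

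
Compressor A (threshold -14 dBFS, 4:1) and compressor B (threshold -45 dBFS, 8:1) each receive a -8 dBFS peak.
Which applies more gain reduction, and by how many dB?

A: overshoot 6 dB → output overshoot 1.5 dB → GR 4.5 dB.
B: overshoot 37 dB → output overshoot 4.625 dB → GR 32.375 dB.
Difference: 27.875 dB in favour of B.

B, by 27.875 dB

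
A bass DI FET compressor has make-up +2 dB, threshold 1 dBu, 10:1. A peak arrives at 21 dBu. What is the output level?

Overshoot: 21 − 1 = 20 dB.
The 20 dB excess becomes 2 dB after 10:1 reduction.
That puts the output at 3 dBu; make-up adds 2 dB, giving 5 dBu.

5 dBu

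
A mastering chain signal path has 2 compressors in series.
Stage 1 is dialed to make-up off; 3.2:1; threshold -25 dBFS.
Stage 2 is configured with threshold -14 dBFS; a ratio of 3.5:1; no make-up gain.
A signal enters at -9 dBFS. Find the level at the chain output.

Stage 1: overshoot 16 dB → 16/3.2 = 5 dB → -20 dBFS.
Stage 2: -20 dBFS is at or below the -14 dBFS threshold — no compression; output -20 dBFS.

-20 dBFS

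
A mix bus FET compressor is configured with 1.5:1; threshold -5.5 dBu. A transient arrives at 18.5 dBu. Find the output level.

The input is 24 dB above the -5.5 dBu threshold.
1.5:1 compression reduces that to 24/1.5 = 16 dB over.
Output = -5.5 + 16 = 10.5 dBu.

10.5 dBu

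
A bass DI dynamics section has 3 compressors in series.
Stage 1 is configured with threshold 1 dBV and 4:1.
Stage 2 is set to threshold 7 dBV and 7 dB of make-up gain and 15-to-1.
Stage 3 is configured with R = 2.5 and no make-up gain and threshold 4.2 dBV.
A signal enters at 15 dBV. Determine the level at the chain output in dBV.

Stage 1: 14 dB above 1 dBV, reduced 4:1 to 3.5 dB above → 4.5 dBV.
Stage 2: 4.5 dBV ≤ 7 dBV, so stage 2 doesn't engage; make-up brings it to 11.5 dBV.
Stage 3: 7.3 dB above 4.2 dBV, reduced 2.5:1 to 2.92 dB above → 7.12 dBV.

7.12 dBV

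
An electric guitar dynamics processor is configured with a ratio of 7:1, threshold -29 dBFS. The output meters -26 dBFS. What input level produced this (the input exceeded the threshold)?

-8 dBFS

That's 3 dB above the -29 dBFS threshold.
Input overshoot = R × output overshoot = 21 dB → input = -29 + 21 = -8 dBFS.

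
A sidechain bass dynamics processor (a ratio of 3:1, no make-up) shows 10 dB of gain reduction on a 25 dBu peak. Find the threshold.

Input is 15 dB above T (since output overshoot × R = input overshoot: (15 − T)·3 = 25 − T gives T = 10 dBu).
Check: 10 + (25 − 10)/3 = 10 + 5 = 15 dBu. ✓

10 dBu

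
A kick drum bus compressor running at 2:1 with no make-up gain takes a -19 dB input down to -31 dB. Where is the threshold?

Gain reduction = -19 − (-31) = 12 dB; output overshoot = GR / (R − 1) = 12 / 1 = 12 dB.
Threshold = output − output overshoot = -31 − 12 = -43 dB.

-43 dB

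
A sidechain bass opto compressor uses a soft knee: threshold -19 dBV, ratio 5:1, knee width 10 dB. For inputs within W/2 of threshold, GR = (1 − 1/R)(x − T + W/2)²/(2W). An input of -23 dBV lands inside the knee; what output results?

-23.04 dBV

x − T + W/2 = -23 − (-19) + 5 = 1.
GR = (1 − 1/5) × 1² / 20 = 0.8 × 1 / 20 = 0.04 dB.
Output = -23 − 0.04 = -23.04 dBV.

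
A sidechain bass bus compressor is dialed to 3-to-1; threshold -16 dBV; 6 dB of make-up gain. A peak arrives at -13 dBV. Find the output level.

-13 dBV sits 3 dB over threshold.
3:1 compression reduces that to 3/3 = 1 dB over.
So the level is -16 + 1 = -15 dBV; make-up adds 6 dB, giving -9 dBV.

-9 dBV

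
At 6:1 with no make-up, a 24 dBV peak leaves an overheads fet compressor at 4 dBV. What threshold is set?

0 dBV

Let T be the threshold. Output overshoot = (input overshoot)/R, so 4 − T = (24 − T)/6.
6·(4 − T) = 24 − T → 5·T = 24 − 24 = 0.
T = 0/5 = 0 dBV.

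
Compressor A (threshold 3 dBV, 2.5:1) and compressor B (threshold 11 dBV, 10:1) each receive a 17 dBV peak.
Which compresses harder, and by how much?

A: overshoot 14 dB → output overshoot 5.6 dB → GR 8.4 dB.
B: overshoot 6 dB → output overshoot 0.6 dB → GR 5.4 dB.
Difference: 3 dB in favour of A.

A, by 3 dB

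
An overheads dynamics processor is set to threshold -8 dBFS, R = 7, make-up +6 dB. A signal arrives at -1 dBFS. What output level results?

Overshoot: -1 − (-8) = 7 dB.
7:1 compression reduces that to 7/7 = 1 dB over.
So the level is -8 + 1 = -7 dBFS; make-up adds 6 dB, giving -1 dBFS.

-1 dBFS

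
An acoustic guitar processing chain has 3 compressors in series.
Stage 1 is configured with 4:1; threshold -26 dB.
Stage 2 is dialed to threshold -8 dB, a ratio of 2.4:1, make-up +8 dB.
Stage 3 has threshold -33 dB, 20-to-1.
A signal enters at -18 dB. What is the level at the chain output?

Stage 1: overshoot 8 dB → 8/4 = 2 dB → -24 dB.
Stage 2: -24 dB is at or below the -8 dB threshold — no compression; make-up brings it to -16 dB.
Stage 3: 17 dB above -33 dB, reduced 20:1 to 0.85 dB above → -32.15 dB.

-32.15 dB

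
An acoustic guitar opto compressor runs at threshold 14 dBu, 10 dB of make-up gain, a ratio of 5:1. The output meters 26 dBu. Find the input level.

24 dBu

Stripping the +10 dB make-up gives 16 dBu at the gain stage.
Post-compression overshoot = 16 − 14 = 2 dB.
Before 5:1 compression the overshoot was 2 × 5 = 10 dB, so input = 14 + 10 = 24 dBu.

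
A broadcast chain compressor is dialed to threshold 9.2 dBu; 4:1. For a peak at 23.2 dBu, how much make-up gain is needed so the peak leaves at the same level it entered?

10.5 dB

The peak compresses to 9.2 + 14/4 = 12.7 dBu.
To reach 23.2 dBu requires 23.2 − 12.7 = 10.5 dB of make-up.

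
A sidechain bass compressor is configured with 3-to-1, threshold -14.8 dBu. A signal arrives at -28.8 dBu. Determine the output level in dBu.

-28.8 dBu

-28.8 dBu is 14 dB below the -14.8 dBu threshold, so no gain reduction is applied.
Output = input = -28.8 dBu.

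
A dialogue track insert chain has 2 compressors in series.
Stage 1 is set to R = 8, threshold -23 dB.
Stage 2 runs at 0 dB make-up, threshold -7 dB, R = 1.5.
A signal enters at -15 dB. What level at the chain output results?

Stage 1: -15 dB is 8 dB over -23 dB; at 8:1 that becomes 1 dB over, giving -22 dB.
Stage 2: -22 dB is at or below the -7 dB threshold — no compression; output -22 dB.

-22 dB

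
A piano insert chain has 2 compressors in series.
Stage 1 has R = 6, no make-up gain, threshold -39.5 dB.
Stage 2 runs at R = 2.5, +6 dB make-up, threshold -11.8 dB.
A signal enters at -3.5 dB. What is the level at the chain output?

-27.5 dB

Stage 1: overshoot 36 dB → 36/6 = 6 dB → -33.5 dB.
Stage 2: -33.5 dB ≤ -11.8 dB, so stage 2 doesn't engage; make-up brings it to -27.5 dB.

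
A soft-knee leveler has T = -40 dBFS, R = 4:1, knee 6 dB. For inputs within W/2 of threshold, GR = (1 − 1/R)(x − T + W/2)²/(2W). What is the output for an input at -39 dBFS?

x − T + W/2 = -39 − (-40) + 3 = 4.
GR = (1 − 1/4) × 4² / 12 = 0.75 × 16 / 12 = 1 dB.
Output = -39 − 1 = -40 dBFS.

-40 dBFS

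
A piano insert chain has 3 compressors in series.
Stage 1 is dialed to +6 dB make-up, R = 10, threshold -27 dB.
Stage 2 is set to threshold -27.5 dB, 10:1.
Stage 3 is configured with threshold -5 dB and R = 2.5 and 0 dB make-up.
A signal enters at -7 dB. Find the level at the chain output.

Stage 1: overshoot 20 dB → 20/10 = 2 dB → -25 dB; +6 dB make-up → -19 dB.
Stage 2: overshoot 8.5 dB → 8.5/10 = 0.85 dB → -26.65 dB.
Stage 3: -26.65 dB is at or below the -5 dB threshold — no compression; output -26.65 dB.

-26.65 dB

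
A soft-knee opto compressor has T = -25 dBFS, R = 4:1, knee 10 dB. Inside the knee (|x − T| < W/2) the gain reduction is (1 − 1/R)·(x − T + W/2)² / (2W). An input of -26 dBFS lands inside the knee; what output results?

x − T + W/2 = -26 − (-25) + 5 = 4.
GR = (1 − 1/4) × 4² / 20 = 0.75 × 16 / 20 = 0.6 dB.
Output = -26 − 0.6 = -26.6 dBFS.

-26.6 dBFS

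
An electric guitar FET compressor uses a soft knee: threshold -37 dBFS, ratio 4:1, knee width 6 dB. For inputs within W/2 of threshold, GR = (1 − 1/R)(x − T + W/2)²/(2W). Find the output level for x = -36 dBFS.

x − T + W/2 = -36 − (-37) + 3 = 4.
GR = (1 − 1/4) × 4² / 12 = 0.75 × 16 / 12 = 1 dB.
Output = -36 − 1 = -37 dBFS.

-37 dBFS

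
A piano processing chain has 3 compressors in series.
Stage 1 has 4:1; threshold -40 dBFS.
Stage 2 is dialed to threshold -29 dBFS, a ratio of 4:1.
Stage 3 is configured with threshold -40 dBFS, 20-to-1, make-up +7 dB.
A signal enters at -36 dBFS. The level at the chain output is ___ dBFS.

-32.95 dBFS

Stage 1: -36 dBFS is 4 dB over -40 dBFS; at 4:1 that becomes 1 dB over, giving -39 dBFS.
Stage 2: -39 dBFS is at or below the -29 dBFS threshold — no compression; output -39 dBFS.
Stage 3: overshoot 1 dB → 1/20 = 0.05 dB → -39.95 dBFS; +7 dB make-up → -32.95 dBFS.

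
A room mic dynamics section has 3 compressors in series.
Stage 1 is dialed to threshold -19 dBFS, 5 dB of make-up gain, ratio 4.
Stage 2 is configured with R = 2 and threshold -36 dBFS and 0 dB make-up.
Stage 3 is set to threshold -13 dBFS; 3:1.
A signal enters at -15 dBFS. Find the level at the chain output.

Stage 1: 4 dB above -19 dBFS, reduced 4:1 to 1 dB above → -18 dBFS; +5 dB make-up → -13 dBFS.
Stage 2: overshoot 23 dB → 23/2 = 11.5 dB → -24.5 dBFS.
Stage 3: -24.5 dBFS is at or below the -13 dBFS threshold — no compression; output -24.5 dBFS.

-24.5 dBFS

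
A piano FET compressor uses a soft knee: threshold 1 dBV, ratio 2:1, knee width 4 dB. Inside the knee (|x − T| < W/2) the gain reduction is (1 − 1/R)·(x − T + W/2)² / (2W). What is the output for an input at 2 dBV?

x − T + W/2 = 2 − 1 + 2 = 3.
GR = (1 − 1/2) × 3² / 8 = 0.5 × 9 / 8 = 0.5625 dB.
Output = 2 − 0.5625 = 1.4375 dBV.

1.4375 dBV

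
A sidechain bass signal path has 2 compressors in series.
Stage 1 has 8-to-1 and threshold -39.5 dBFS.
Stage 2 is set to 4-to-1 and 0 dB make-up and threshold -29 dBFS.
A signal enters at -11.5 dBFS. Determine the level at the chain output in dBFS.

-36 dBFS

Stage 1: 28 dB above -39.5 dBFS, reduced 8:1 to 3.5 dB above → -36 dBFS.
Stage 2: below threshold (-36 ≤ -29); passes unchanged; output -36 dBFS.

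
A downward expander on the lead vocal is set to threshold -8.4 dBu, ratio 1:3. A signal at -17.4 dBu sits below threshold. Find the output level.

-35.4 dBu

The input is 9 dB below the -8.4 dBu threshold.
A 1:3 expander multiplies undershoot by 3: 9 × 3 = 27 dB below threshold.
Output = -8.4 − 27 = -35.4 dBu.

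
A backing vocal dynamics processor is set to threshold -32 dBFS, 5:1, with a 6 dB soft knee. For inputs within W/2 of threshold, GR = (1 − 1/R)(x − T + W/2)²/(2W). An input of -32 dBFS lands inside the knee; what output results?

-32.6 dBFS

x − T + W/2 = -32 − (-32) + 3 = 3.
GR = (1 − 1/5) × 3² / 12 = 0.8 × 9 / 12 = 0.6 dB.
Output = -32 − 0.6 = -32.6 dBFS.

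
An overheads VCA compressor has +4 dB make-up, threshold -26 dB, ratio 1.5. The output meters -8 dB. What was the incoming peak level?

Before make-up, the level was -8 − 4 = -12 dB.
That's 14 dB above the -26 dB threshold.
Before 1.5:1 compression the overshoot was 14 × 1.5 = 21 dB, so input = -26 + 21 = -5 dB.

-5 dB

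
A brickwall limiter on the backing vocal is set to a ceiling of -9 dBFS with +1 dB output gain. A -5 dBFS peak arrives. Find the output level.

-8 dBFS

At ∞:1, everything above -9 dBFS is held at the ceiling.
Output gain then adds 1 dB: -9 + 1 = -8 dBFS.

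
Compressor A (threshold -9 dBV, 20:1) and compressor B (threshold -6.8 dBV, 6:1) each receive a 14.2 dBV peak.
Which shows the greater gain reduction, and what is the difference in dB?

A: 23.2 dB over, compressed to 1.16 dB over, so 22.04 dB of GR.
B: 21 dB over, compressed to 3.5 dB over, so 17.5 dB of GR.
A applies 4.54 dB more gain reduction.

A, by 4.54 dB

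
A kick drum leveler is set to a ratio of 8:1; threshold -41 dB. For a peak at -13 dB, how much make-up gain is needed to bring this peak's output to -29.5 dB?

8 dB

Overshoot 28 dB → 28/8 = 3.5 dB after compression, so the compressed level is -41 + 3.5 = -37.5 dB.
Make-up = target − compressed = -29.5 − (-37.5) = 8 dB.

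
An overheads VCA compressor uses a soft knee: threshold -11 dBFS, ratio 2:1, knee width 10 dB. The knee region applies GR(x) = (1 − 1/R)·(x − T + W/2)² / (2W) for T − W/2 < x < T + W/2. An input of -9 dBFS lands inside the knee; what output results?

x − T + W/2 = -9 − (-11) + 5 = 7.
GR = (1 − 1/2) × 7² / 20 = 0.5 × 49 / 20 = 1.225 dB.
Output = -9 − 1.225 = -10.225 dBFS.

-10.225 dBFS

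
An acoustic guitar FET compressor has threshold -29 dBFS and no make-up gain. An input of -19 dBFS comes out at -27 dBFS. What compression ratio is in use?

5:1

Input overshoot = -19 − (-29) = 10 dB; output overshoot = -27 − (-29) = 2 dB.
Ratio = 10 / 2 = 5.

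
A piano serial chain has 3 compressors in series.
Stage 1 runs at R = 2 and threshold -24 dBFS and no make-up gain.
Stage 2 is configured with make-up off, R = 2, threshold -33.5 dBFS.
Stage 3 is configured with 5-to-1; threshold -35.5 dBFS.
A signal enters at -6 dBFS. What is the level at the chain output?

-33.25 dBFS

Stage 1: overshoot 18 dB → 18/2 = 9 dB → -15 dBFS.
Stage 2: overshoot 18.5 dB → 18.5/2 = 9.25 dB → -24.25 dBFS.
Stage 3: overshoot 11.25 dB → 11.25/5 = 2.25 dB → -33.25 dBFS.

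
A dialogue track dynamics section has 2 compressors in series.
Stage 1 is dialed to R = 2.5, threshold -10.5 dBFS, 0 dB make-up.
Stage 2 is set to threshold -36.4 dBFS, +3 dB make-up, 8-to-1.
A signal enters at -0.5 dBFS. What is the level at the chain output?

Stage 1: 10 dB above -10.5 dBFS, reduced 2.5:1 to 4 dB above → -6.5 dBFS.
Stage 2: 29.9 dB above -36.4 dBFS, reduced 8:1 to 3.7375 dB above → -32.6625 dBFS; +3 dB make-up → -29.6625 dBFS.

-29.6625 dBFS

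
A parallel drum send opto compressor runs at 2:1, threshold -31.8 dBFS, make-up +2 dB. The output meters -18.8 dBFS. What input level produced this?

-9.8 dBFS

Before make-up, the level was -18.8 − 2 = -20.8 dBFS.
That's 11 dB above the -31.8 dBFS threshold.
Before 2:1 compression the overshoot was 11 × 2 = 22 dB, so input = -31.8 + 22 = -9.8 dBFS.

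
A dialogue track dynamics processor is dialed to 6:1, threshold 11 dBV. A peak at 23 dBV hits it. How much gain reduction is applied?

The signal is 12 dB above threshold.
A 6:1 ratio leaves 2 dB of that excess.
Gain reduction = 12 − 2 = 10 dB.

10 dB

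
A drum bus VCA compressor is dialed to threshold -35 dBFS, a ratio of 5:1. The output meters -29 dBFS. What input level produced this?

Post-compression overshoot = -29 − (-35) = 6 dB.
Undo the ratio: input overshoot = 6 × 5 = 30 dB, giving input = -5 dBFS.

-5 dBFS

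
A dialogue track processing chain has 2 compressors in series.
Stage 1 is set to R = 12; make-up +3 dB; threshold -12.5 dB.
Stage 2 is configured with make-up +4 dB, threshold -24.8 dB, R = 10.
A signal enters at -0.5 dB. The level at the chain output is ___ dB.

Stage 1: 12 dB above -12.5 dB, reduced 12:1 to 1 dB above → -11.5 dB; +3 dB make-up → -8.5 dB.
Stage 2: -8.5 dB is 16.3 dB over -24.8 dB; at 10:1 that becomes 1.63 dB over, giving -23.17 dB; +4 dB make-up → -19.17 dB.

-19.17 dB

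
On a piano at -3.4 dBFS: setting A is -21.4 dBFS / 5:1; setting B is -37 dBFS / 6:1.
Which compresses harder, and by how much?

A: overshoot 18 dB → output overshoot 3.6 dB → GR 14.4 dB.
B: overshoot 33.6 dB → output overshoot 5.6 dB → GR 28 dB.
B applies 13.6 dB more gain reduction.

B, by 13.6 dB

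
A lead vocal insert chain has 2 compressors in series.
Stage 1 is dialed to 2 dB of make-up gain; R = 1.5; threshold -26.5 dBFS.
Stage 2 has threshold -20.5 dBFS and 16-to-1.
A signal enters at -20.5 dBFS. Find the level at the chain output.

Stage 1: 6 dB above -26.5 dBFS, reduced 1.5:1 to 4 dB above → -22.5 dBFS; +2 dB make-up → -20.5 dBFS.
Stage 2: below threshold (-20.5 ≤ -20.5); passes unchanged; output -20.5 dBFS.

-20.5 dBFS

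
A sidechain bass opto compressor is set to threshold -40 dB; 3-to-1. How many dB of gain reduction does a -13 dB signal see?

18 dB

The signal is 27 dB above threshold.
A 3:1 ratio leaves 9 dB of that excess.
GR = overshoot in − overshoot out = 27 − 9 = 18 dB.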